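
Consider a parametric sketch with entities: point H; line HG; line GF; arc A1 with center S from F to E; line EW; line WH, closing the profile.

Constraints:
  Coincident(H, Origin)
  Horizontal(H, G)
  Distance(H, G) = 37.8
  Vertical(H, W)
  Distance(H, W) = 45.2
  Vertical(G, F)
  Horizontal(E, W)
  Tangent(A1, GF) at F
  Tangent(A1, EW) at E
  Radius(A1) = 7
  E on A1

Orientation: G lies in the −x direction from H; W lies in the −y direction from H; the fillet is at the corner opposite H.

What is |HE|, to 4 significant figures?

54.70

H is at the origin; H and G share the same y with |HG| = 37.8 and G on the −x side, so G = (-37.80, 0.000). H and W share the same x with |HW| = 45.2 and W on the −y side, so W = (0.000, -45.20). The virtual corner opposite H is at (-37.80, -45.20). A1 meets GF tangentially, so SF is at right angles to GF and since A1 is tangent to EW there, SE ⟂ EW, with radius 7.0, so the center S sits 7.0 in from both sides at S = (-30.80, -38.20). That places the tangent points at F = (-37.80, -38.20) on GF and E = (-30.80, -45.20) on EW. Then |HE| = |E − H| = 54.70.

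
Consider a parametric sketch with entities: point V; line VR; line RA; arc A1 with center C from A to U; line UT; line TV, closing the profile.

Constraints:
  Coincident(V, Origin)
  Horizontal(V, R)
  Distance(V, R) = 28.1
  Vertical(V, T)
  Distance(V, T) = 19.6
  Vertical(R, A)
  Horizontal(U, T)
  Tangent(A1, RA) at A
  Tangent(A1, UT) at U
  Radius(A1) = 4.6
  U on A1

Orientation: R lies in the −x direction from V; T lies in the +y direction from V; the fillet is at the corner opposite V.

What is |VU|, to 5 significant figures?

30.601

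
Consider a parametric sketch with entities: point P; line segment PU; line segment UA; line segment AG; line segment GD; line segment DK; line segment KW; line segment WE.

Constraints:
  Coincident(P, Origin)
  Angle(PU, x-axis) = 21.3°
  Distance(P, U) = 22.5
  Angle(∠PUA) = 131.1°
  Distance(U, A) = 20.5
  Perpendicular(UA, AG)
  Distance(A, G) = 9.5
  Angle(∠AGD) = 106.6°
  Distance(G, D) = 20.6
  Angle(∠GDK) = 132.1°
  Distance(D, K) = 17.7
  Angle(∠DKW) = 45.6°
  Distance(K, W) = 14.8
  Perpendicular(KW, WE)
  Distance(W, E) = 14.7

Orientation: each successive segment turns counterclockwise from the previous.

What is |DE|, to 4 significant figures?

3.171

P is at the origin; PU runs at 21.3° with length 22.5, so U = (20.96, 8.173). ∠PUA = 131.1° gives UA at 70.20° from the x-axis; with |UA| = 20.5, A = (27.91, 27.46). UA is perpendicular to AG, so AG runs at 160.2°; with |AG| = 9.5, G = (18.97, 30.68). ∠AGD = 106.6° gives GD at -126.4° from the x-axis; with |GD| = 20.6, D = (6.744, 14.10). ∠GDK = 132.1° gives DK at -78.50° from the x-axis; with |DK| = 17.7, K = (10.27, -3.246). ∠DKW = 45.6° gives KW at 55.90° from the x-axis; with |KW| = 14.8, W = (18.57, 9.009). The perpendicularity gives WE at right angles to KW, so WE runs at 145.9°; with |WE| = 14.7, E = (6.398, 17.25). Then |DE| = |E − D| = 3.171.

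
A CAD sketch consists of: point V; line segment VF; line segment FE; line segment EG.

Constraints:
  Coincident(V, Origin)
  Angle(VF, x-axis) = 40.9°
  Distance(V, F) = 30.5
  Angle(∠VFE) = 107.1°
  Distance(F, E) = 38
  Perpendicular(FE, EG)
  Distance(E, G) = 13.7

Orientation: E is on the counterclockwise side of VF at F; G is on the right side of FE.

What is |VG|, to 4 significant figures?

63.58

V is at the origin; VF runs at 40.9° with length 30.5, so F = 30.5·(cos 40.9°, sin 40.9°) = (23.05, 19.97). ∠VFE = 107.1°, so FE runs at 40.9° + (180° − 107.1°) = 113.8° from the x-axis; with |FE| = 38.0, E = F + 38.0·(cos 113.8°, sin 113.8°) = (7.719, 54.74). The perpendicularity gives EG at right angles to FE; with |EG| = 13.7 on the right of FE, G = E + 13.7·(0.9150, 0.4035) = (20.25, 60.27). Then |VG| = |G − V| = 63.58.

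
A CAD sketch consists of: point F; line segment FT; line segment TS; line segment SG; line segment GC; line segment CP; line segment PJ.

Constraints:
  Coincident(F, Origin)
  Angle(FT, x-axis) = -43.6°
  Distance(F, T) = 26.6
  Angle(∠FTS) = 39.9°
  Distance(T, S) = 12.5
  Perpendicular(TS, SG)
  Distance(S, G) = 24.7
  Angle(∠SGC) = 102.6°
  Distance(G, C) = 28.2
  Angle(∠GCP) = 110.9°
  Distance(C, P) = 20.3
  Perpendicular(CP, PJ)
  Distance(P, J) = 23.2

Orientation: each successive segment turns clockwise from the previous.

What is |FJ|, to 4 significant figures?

31.60

∠GCP = 110.9° gives CP at -60.20° from the x-axis; with |CP| = 20.3, P = (46.33, -6.142). The perpendicularity gives PJ at right angles to CP, so PJ runs at -150.2°; with |PJ| = 23.2, J = (26.20, -17.67). Then |FJ| = |J − F| = 31.60.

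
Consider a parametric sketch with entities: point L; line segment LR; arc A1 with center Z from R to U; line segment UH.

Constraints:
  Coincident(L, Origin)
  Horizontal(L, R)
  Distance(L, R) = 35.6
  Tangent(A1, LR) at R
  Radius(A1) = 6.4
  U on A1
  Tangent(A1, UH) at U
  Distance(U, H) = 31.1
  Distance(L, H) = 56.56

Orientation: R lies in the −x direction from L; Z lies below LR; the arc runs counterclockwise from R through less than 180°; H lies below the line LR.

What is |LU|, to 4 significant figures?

42.47

L is at the origin; L and R share the same y with |LR| = 35.6 and R on the −x side, so R = (-35.60, 0.000). Tangency of A1 to LR means the radius ZR is perpendicular to LR, so Z = R + (0, -6.4) = (-35.60, -6.400). Since ZU ⟂ UH (tangency), |ZH| = √(6.4² + 31.1²) = 31.75 regardless of where U sits on A1. So H lies on both circle(L, 56.56) and circle(Z, 31.75); the below-LR intersection is H = (-42.42, -37.41). U is the foot of the tangent from H: U = (-42.00, -6.313).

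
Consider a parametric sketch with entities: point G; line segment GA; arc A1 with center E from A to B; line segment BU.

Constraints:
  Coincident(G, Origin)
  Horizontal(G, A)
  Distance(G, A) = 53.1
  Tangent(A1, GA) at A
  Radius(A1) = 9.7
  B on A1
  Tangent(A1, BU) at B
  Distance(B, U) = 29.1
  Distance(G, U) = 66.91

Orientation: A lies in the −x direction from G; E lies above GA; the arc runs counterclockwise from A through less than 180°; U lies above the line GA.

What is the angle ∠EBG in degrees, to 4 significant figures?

144.8°

Checks: |EB| = 9.700 ✓; ∠(EB, BU) = 90.00° ✓; |BU| = 29.10 ✓; |GU| = 66.91 ✓.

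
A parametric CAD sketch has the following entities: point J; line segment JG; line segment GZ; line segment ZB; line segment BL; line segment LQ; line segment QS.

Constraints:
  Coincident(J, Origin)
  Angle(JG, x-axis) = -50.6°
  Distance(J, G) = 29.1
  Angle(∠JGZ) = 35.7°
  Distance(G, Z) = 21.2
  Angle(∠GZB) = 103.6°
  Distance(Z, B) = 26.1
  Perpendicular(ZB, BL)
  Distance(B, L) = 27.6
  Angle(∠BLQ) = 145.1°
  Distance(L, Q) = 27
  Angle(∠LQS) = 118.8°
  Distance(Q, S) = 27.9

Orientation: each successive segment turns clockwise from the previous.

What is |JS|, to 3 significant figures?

56.6

J is at the origin; JG runs at -50.6° with length 29.1, so G = (18.5, -22.5). ∠JGZ = 35.7° gives GZ at 165° from the x-axis; with |GZ| = 21.2, Z = (-2.02, -17.0). ∠GZB = 103.6° gives ZB at 88.7° from the x-axis; with |ZB| = 26.1, B = (-1.42, 9.06). ZB ⟂ BL, so BL runs at -1.30°; with |BL| = 27.6, L = (26.2, 8.43). ∠BLQ = 145.1° gives LQ at -36.2° from the x-axis; with |LQ| = 27.0, Q = (48.0, -7.51). ∠LQS = 118.8° gives QS at -97.4° from the x-axis; with |QS| = 27.9, S = (44.4, -35.2). Then |JS| = |S − J| = 56.6.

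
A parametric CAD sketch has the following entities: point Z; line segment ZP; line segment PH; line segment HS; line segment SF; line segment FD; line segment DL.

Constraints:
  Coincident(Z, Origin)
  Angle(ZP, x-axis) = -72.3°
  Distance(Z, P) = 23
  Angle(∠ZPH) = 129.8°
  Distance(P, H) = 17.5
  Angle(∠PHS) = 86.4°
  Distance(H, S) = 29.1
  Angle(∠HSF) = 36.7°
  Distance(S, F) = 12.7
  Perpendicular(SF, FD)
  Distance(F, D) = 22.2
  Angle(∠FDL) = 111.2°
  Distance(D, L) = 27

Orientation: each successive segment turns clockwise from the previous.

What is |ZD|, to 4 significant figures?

43.57

Z is at the origin; ZP runs at -72.3° with length 23.0, so P = (6.993, -21.91). ∠ZPH = 129.8° gives PH at -122.5° from the x-axis; with |PH| = 17.5, H = (-2.410, -36.67). ∠PHS = 86.4° gives HS at 143.9° from the x-axis; with |HS| = 29.1, S = (-25.92, -19.52). ∠HSF = 36.7° gives SF at 0.6000° from the x-axis; with |SF| = 12.7, F = (-13.22, -19.39). The perpendicularity gives FD at right angles to SF, so FD runs at -89.40°; with |FD| = 22.2, D = (-12.99, -41.59). Then |ZD| = |D − Z| = 43.57.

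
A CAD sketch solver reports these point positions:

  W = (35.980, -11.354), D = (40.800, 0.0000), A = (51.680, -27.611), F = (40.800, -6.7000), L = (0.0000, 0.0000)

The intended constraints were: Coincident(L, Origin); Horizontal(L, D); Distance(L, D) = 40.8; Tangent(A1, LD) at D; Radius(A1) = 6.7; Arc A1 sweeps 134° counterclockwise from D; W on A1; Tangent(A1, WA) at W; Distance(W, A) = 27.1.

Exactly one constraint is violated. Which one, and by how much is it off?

Distance(W, A) = 27.1 — off by 4.50.

L = (0.00, 0.00) ✓; L.y = 0.00, D.y = 0.00 ✓; |LD| = 40.80 ✓; ∠(FD, DL) = 90.00° ✓; |FD| = 6.700 ✓; bearing(F→W) − bearing(F→D) = 134.0° ✓; |FW| = 6.700 ✓; ∠(FW, WA) = 89.99° ✓; |WA| = 22.60 ✗.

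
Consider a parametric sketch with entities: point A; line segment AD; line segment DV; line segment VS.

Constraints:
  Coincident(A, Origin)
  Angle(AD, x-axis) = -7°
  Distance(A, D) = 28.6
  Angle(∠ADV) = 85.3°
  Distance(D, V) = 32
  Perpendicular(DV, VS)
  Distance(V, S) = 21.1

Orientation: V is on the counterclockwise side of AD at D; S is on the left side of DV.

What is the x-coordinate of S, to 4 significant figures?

8.588

A is at the origin; AD runs at -7.0° with length 28.6, so D = 28.6·(cos -7.0°, sin -7.0°) = (28.39, -3.485). ∠ADV = 85.3°, so DV runs at -7.0° + (180° − 85.3°) = 87.70° from the x-axis; with |DV| = 32.0, V = D + 32.0·(cos 87.70°, sin 87.70°) = (29.67, 28.49). DV ⟂ VS; with |VS| = 21.1 on the left of DV, S = V + 21.1·(-0.9992, 0.04013) = (8.588, 29.34). So S.x = 8.588.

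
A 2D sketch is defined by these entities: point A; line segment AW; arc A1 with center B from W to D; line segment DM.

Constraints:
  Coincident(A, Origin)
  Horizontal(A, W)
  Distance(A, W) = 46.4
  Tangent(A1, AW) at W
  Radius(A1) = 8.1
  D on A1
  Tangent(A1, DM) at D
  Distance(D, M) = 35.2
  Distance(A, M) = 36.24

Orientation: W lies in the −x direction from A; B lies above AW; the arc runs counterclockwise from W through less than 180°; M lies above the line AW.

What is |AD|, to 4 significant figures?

40.09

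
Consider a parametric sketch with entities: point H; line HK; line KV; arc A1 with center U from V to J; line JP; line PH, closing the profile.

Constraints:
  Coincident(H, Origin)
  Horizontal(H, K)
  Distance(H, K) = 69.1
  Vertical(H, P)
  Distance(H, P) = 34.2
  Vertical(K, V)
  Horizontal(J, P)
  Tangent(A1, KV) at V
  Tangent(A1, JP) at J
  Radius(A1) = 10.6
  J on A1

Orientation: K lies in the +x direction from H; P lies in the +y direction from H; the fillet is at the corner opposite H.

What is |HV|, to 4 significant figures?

73.02

H is at the origin; HK is horizontal with |HK| = 69.1 and K on the +x side, so K = (69.10, 0.000). HP is vertical with |HP| = 34.2 and P on the +y side, so P = (0.000, 34.20). The virtual corner opposite H is at (69.10, 34.20). Tangency of A1 to KV means the radius UV is perpendicular to KV and tangency of A1 to JP means the radius UJ is perpendicular to JP, with radius 10.6, so the center U sits 10.6 in from both sides at U = (58.50, 23.60). That places the tangent points at V = (69.10, 23.60) on KV and J = (58.50, 34.20) on JP. Then |HV| = |V − H| = 73.02.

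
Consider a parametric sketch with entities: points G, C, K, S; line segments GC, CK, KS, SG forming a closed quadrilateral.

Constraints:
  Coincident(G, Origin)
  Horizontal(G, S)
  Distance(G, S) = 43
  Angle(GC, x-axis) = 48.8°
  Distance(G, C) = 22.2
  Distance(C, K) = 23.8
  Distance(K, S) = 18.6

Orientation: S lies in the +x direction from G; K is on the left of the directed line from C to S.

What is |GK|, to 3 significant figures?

42.4

Checks: |CK| = 23.80 ✓; |KS| = 18.60 ✓.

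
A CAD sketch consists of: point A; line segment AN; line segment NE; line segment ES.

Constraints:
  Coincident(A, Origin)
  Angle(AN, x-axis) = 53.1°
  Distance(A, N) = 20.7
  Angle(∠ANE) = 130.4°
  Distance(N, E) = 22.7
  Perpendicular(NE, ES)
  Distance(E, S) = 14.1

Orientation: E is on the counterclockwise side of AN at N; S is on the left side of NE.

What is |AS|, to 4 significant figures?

36.15

∠ANE = 130.4°, so NE runs at 53.1° + (180° − 130.4°) = 102.7° from the x-axis; with |NE| = 22.7, E = N + 22.7·(cos 102.7°, sin 102.7°) = (7.438, 38.70). NE is perpendicular to ES; with |ES| = 14.1 on the left of NE, S = E + 14.1·(-0.9755, -0.2198) = (-6.317, 35.60). Then |AS| = |S − A| = 36.15.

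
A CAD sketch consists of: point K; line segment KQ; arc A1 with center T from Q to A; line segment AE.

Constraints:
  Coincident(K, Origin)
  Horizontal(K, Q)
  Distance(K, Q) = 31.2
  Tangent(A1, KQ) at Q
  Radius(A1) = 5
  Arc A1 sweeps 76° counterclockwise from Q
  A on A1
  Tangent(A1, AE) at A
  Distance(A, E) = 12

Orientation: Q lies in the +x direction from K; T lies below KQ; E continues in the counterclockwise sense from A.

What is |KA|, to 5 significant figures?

26.620

K is at the origin; KQ is horizontal with |KQ| = 31.2 and Q on the +x side, so Q = (31.200, 0.0000). Tangency of A1 to KQ means the radius TQ is perpendicular to KQ, so T = Q + (0, -5) = (31.200, -5.0000). On A1, Q sits at bearing 90° from T; a 76° counterclockwise sweep puts A at bearing 166°, so A = T + 5.0·(cos 166°, sin 166°) = (26.349, -3.7904). Then |KA| = |A − K| = 26.620.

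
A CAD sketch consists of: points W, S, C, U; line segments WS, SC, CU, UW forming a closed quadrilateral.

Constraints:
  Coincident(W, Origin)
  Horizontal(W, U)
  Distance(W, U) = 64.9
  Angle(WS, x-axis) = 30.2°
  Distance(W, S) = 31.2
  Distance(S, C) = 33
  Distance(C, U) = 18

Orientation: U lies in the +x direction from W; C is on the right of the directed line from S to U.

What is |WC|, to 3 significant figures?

49.9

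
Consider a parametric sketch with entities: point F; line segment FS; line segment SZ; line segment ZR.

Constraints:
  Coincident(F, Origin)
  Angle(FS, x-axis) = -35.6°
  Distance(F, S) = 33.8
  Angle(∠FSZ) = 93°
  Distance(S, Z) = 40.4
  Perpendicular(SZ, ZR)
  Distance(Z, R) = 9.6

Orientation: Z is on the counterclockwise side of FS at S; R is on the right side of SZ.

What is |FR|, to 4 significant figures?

60.48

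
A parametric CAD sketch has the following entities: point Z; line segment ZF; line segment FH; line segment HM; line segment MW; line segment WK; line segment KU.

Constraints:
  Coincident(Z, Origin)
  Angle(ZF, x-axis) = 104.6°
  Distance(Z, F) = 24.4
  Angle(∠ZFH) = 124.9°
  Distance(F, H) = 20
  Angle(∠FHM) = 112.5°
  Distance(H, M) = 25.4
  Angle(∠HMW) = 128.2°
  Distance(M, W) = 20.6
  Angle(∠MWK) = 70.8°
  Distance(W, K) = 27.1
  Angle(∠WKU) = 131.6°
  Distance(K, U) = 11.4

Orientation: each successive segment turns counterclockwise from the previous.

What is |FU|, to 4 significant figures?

10.28

∠MWK = 70.8° gives WK at 28.20° from the x-axis; with |WK| = 27.1, K = (-15.06, 4.374). ∠WKU = 131.6° gives KU at 76.60° from the x-axis; with |KU| = 11.4, U = (-12.42, 15.46). Then |FU| = |U − F| = 10.28.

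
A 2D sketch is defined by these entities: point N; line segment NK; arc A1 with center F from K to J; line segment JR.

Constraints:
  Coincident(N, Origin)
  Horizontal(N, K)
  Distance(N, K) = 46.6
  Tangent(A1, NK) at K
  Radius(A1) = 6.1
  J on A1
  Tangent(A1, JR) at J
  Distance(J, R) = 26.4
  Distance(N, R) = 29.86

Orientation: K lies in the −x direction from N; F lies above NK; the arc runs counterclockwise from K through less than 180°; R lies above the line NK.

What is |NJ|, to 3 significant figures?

42.6

N is at the origin; N and K share the same y with |NK| = 46.6 and K on the −x side, so K = (-46.6, 0.00). The tangent condition forces FK to be normal to NK, so F = K + (0, 6.1) = (-46.6, 6.10). Since FJ ⟂ JR (tangency), |FR| = √(6.1² + 26.4²) = 27.1 regardless of where J sits on A1. So R lies on both circle(N, 29.86) and circle(F, 27.1); the above-NK intersection is R = (-22.9, 19.2). J is the foot of the tangent from R: J = (-42.5, 1.56).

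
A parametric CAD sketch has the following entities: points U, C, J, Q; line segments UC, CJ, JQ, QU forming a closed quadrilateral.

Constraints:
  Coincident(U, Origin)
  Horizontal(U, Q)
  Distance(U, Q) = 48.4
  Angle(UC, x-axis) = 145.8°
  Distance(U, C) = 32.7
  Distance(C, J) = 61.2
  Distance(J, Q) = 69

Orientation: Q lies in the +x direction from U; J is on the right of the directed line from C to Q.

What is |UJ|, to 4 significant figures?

40.57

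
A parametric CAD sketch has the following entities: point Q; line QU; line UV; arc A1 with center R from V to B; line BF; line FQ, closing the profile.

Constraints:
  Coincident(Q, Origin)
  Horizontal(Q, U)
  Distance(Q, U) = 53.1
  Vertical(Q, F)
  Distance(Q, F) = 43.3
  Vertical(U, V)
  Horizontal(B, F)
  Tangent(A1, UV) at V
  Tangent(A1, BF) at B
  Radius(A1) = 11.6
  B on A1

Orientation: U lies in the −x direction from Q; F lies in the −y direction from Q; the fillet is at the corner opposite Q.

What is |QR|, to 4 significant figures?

52.22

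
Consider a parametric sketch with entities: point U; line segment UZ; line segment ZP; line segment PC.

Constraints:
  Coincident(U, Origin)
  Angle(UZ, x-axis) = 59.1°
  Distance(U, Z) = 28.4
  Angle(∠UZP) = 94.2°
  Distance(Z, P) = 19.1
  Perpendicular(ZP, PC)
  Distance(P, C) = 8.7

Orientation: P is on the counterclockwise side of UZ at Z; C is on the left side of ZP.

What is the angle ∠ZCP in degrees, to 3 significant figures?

65.5°

∠UZP = 94.2°, so ZP runs at 59.1° + (180° − 94.2°) = 145° from the x-axis; with |ZP| = 19.1, P = Z + 19.1·(cos 145°, sin 145°) = (-1.04, 35.4). ZP ⟂ PC; with |PC| = 8.7 on the left of ZP, C = P + 8.7·(-0.575, -0.818) = (-6.04, 28.2). Then cos ∠ZCP = CZ·CP / (|CZ||CP|), giving 65.5°.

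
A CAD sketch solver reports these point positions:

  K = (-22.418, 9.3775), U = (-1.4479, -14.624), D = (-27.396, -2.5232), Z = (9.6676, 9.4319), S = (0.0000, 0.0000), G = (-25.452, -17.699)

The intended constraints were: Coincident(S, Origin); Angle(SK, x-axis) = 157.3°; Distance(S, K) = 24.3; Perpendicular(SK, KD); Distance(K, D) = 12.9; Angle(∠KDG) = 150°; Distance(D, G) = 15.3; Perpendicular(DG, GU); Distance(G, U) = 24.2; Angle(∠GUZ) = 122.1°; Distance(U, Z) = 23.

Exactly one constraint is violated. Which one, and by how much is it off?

Distance(U, Z) = 23 — off by 3.50.

S = (0.00, 0.00) ✓; SK at 157.3° ✓; |SK| = 24.30 ✓; ∠(SK, KD) = 90.00° ✓; |KD| = 12.90 ✓; ∠KDG = 150.0° ✓; |DG| = 15.30 ✓; ∠(DG, GU) = 90.00° ✓; |GU| = 24.20 ✓; ∠GUZ = 122.1° ✓; |UZ| = 26.50 ✗.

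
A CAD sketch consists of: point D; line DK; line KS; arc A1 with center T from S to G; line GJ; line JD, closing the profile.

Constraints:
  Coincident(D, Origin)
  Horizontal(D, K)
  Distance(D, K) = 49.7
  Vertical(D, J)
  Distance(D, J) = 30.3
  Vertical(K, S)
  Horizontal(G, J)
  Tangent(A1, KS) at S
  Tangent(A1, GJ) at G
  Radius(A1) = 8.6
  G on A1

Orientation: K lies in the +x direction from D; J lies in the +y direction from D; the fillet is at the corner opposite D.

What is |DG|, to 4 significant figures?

51.06

D is at the origin; D and K share the same y with |DK| = 49.7 and K on the +x side, so K = (49.70, 0.000). D and J share the same x with |DJ| = 30.3 and J on the +y side, so J = (0.000, 30.30). The virtual corner opposite D is at (49.70, 30.30). Since A1 is tangent to KS there, TS ⟂ KS and the tangent condition forces TG to be normal to GJ, with radius 8.6, so the center T sits 8.6 in from both sides at T = (41.10, 21.70). That places the tangent points at S = (49.70, 21.70) on KS and G = (41.10, 30.30) on GJ. Then |DG| = |G − D| = 51.06.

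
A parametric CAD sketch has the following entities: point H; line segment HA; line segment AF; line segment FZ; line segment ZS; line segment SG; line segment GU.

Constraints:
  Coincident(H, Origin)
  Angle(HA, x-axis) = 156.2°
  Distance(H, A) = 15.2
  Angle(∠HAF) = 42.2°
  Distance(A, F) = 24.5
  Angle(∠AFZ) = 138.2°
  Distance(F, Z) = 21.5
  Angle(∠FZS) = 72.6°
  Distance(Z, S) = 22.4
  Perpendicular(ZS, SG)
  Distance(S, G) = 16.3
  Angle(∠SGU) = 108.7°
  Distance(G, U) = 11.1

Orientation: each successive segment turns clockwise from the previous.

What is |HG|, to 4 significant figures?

2.313

H is at the origin; HA runs at 156.2° with length 15.2, so A = (-13.91, 6.134). ∠HAF = 42.2° gives AF at 18.40° from the x-axis; with |AF| = 24.5, F = (9.340, 13.87). ∠AFZ = 138.2° gives FZ at -23.40° from the x-axis; with |FZ| = 21.5, Z = (29.07, 5.329). ∠FZS = 72.6° gives ZS at -130.8° from the x-axis; with |ZS| = 22.4, S = (14.44, -11.63). The perpendicularity gives SG at right angles to ZS, so SG runs at 139.2°; with |SG| = 16.3, G = (2.096, -0.9773). Then |HG| = |G − H| = 2.313.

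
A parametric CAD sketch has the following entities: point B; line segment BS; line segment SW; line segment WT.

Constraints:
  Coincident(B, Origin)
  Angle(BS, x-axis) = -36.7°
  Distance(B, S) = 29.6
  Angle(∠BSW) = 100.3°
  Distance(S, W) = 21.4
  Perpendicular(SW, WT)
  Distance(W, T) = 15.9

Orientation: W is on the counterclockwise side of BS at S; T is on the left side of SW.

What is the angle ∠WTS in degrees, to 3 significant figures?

53.4°

∠BSW = 100.3°, so SW runs at -36.7° + (180° − 100.3°) = 43.0° from the x-axis; with |SW| = 21.4, W = S + 21.4·(cos 43.0°, sin 43.0°) = (39.4, -3.09). SW is perpendicular to WT; with |WT| = 15.9 on the left of SW, T = W + 15.9·(-0.682, 0.731) = (28.5, 8.53). Then cos ∠WTS = TW·TS / (|TW||TS|), giving 53.4°.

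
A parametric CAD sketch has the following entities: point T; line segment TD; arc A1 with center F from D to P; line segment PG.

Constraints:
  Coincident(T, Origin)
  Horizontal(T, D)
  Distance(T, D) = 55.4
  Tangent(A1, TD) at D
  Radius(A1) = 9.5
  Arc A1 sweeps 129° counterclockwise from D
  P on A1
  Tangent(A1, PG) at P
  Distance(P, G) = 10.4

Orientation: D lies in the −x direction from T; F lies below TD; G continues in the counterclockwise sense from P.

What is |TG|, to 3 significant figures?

61.0

On A1, D sits at bearing 90° from F; a 129° counterclockwise sweep puts P at bearing 219°, so P = F + 9.5·(cos 219°, sin 219°) = (-62.8, -15.5). Since A1 is tangent to PG there, FP ⟂ PG, so PG runs along (−sin 219°, cos 219°); with |PG| = 10.4, G = (-56.2, -23.6). Then |TG| = |G − T| = 61.0.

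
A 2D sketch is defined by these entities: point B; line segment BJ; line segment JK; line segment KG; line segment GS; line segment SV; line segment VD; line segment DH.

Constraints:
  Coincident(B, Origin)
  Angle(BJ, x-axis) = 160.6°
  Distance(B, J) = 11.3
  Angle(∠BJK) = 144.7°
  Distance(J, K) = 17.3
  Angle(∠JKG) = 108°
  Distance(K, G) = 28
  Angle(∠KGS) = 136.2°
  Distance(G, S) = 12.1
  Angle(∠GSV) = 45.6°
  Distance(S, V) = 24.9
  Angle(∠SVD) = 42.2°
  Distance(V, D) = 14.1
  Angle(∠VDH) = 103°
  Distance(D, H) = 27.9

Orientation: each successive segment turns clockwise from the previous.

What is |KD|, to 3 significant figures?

22.0

B is at the origin; BJ runs at 160.6° with length 11.3, so J = (-10.7, 3.75). ∠BJK = 144.7° gives JK at 125° from the x-axis; with |JK| = 17.3, K = (-20.7, 17.9). ∠JKG = 108.0° gives KG at 53.3° from the x-axis; with |KG| = 28.0, G = (-3.92, 40.3). ∠KGS = 136.2° gives GS at 9.50° from the x-axis; with |GS| = 12.1, S = (8.01, 42.3). ∠GSV = 45.6° gives SV at -125° from the x-axis; with |SV| = 24.9, V = (-6.23, 21.9). ∠SVD = 42.2° gives VD at 97.3° from the x-axis; with |VD| = 14.1, D = (-8.03, 35.9). Then |KD| = |D − K| = 22.0.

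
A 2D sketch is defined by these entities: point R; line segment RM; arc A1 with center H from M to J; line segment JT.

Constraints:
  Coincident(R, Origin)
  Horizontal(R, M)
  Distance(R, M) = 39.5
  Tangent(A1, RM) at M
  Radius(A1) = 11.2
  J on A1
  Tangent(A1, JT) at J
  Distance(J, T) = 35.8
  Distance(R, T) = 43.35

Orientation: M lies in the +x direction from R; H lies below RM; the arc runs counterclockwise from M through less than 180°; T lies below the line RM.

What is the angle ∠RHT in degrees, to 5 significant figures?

66.797°

R is at the origin; RM is horizontal with |RM| = 39.5 and M on the +x side, so M = (39.500, 0.0000). Since A1 is tangent to RM there, HM ⟂ RM, so H = M + (0, -11.2) = (39.500, -11.200). Since HJ ⟂ JT (tangency), |HT| = √(11.2² + 35.8²) = 37.511 regardless of where J sits on A1. So T lies on both circle(R, 43.35) and circle(H, 37.511); the below-RM intersection is T = (15.877, -40.338). J is the foot of the tangent from T: J = (29.091, -7.0660).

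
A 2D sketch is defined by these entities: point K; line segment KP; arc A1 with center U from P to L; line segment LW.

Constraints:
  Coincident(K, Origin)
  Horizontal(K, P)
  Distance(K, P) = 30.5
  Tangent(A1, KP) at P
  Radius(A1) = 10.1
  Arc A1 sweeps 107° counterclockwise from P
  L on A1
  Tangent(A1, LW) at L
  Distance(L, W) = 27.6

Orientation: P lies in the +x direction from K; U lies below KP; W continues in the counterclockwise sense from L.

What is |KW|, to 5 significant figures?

48.907

K is at the origin; KP is horizontal with |KP| = 30.5 and P on the +x side, so P = (30.500, 0.0000). Since A1 is tangent to KP there, UP ⟂ KP, so U = P + (0, -10.1) = (30.500, -10.100). On A1, P sits at bearing 90° from U; a 107° counterclockwise sweep puts L at bearing 197°, so L = U + 10.1·(cos 197°, sin 197°) = (20.841, -13.053). A1 meets LW tangentially, so UL is at right angles to LW, so LW runs along (−sin 197°, cos 197°); with |LW| = 27.6, W = (28.911, -39.447). Then |KW| = |W − K| = 48.907.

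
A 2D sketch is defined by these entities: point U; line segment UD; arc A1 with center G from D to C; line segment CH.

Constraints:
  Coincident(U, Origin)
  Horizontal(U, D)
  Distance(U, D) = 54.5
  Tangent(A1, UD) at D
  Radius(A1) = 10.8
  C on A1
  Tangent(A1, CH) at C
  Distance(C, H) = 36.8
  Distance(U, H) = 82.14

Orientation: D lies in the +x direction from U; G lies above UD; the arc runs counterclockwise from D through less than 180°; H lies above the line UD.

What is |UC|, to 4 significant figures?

66.07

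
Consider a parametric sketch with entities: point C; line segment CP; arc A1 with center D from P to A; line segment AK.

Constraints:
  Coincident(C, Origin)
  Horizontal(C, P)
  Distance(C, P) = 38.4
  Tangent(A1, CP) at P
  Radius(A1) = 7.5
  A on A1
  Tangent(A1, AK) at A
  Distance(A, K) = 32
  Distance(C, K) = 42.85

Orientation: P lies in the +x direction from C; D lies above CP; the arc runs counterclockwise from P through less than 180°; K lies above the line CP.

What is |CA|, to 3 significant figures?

45.7

Checks: ∠(DP, PC) = 90.00° ✓; |DP| = 7.500 ✓; |DA| = 7.500 ✓; ∠(DA, AK) = 90.00° ✓; |AK| = 32.00 ✓; |CK| = 42.85 ✓.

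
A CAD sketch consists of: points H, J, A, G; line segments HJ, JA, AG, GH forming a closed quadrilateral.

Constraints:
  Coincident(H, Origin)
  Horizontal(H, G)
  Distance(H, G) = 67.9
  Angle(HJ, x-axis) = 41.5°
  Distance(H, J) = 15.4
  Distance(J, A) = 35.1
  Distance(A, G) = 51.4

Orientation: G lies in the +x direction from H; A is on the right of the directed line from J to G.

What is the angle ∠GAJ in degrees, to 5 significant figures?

80.546°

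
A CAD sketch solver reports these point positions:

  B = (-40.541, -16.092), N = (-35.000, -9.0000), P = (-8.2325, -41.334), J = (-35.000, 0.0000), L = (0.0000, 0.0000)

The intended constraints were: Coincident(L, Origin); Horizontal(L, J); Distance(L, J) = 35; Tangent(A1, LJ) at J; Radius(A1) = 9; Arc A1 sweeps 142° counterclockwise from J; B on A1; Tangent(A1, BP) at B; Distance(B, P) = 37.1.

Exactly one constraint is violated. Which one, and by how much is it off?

Distance(B, P) = 37.1 — off by 3.90.

L = (0.00, 0.00) ✓; L.y = 0.00, J.y = 0.00 ✓; |LJ| = 35.00 ✓; ∠(NJ, JL) = 90.00° ✓; |NJ| = 9.000 ✓; bearing(N→B) − bearing(N→J) = 142.0° ✓; |NB| = 9.000 ✓; ∠(NB, BP) = 90.00° ✓; |BP| = 41.00 ✗.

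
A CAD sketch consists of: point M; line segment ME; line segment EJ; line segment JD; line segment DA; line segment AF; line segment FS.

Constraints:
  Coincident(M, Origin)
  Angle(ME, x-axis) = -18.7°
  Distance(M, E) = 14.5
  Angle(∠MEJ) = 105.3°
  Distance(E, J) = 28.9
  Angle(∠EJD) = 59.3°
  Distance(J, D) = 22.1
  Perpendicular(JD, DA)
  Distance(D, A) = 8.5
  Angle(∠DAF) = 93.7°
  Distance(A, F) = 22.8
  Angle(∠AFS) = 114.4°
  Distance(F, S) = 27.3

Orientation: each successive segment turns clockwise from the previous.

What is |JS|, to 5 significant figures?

19.536

M is at the origin; ME runs at -18.7° with length 14.5, so E = (13.735, -4.6489). ∠MEJ = 105.3° gives EJ at -93.400° from the x-axis; with |EJ| = 28.9, J = (12.021, -33.498). ∠EJD = 59.3° gives JD at 145.90° from the x-axis; with |JD| = 22.1, D = (-6.2795, -21.108). The perpendicularity gives DA at right angles to JD, so DA runs at 55.900°; with |DA| = 8.5, A = (-1.5141, -14.069). ∠DAF = 93.7° gives AF at -30.400° from the x-axis; with |AF| = 22.8, F = (18.151, -25.607). ∠AFS = 114.4° gives FS at -96.000° from the x-axis; with |FS| = 27.3, S = (15.298, -52.757). Then |JS| = |S − J| = 19.536.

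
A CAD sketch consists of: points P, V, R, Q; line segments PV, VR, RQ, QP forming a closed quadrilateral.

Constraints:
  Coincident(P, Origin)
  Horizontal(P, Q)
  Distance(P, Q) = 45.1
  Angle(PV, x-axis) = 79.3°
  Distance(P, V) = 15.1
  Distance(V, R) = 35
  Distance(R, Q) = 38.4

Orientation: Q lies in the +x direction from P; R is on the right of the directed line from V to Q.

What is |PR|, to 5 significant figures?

22.334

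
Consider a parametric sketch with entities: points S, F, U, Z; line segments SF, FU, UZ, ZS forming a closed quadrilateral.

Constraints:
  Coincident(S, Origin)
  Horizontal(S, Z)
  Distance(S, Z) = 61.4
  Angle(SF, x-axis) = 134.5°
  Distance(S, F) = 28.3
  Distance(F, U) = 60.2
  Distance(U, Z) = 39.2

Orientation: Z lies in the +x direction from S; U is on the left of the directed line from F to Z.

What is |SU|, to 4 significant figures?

50.72

Checks: |FU| = 60.20 ✓; |UZ| = 39.20 ✓.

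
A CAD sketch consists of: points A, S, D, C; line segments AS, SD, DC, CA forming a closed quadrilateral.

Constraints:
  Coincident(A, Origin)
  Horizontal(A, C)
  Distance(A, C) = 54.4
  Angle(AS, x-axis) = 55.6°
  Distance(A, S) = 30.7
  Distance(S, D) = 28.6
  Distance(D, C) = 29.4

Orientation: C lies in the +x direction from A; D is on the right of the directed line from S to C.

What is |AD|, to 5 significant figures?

25.179

Checks: |AC| = 54.40 ✓; |AS| = 30.70 ✓; |SD| = 28.60 ✓; |DC| = 29.40 ✓.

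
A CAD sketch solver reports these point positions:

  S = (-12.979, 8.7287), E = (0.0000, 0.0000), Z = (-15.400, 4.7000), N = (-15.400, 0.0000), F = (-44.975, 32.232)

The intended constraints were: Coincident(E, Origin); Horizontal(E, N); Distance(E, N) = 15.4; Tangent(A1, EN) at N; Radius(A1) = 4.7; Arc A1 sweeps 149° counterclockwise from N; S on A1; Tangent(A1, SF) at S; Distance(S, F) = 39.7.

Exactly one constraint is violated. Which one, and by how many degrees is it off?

Tangent(A1, SF) at S — off by 5.30°.

E = (0.00, 0.00) ✓; E.y = 0.00, N.y = 0.00 ✓; |EN| = 15.40 ✓; ∠(ZN, NE) = 90.00° ✓; |ZN| = 4.700 ✓; bearing(Z→S) − bearing(Z→N) = 149.0° ✓; |ZS| = 4.700 ✓; ∠(ZS, SF) = 95.30° ✗; |SF| = 39.70 ✓.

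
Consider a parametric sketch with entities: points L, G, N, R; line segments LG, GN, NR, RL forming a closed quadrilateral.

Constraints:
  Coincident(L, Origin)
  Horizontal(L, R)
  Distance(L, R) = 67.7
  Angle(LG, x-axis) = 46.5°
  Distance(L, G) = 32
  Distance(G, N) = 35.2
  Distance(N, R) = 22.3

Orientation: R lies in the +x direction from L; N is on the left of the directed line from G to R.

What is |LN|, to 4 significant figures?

60.31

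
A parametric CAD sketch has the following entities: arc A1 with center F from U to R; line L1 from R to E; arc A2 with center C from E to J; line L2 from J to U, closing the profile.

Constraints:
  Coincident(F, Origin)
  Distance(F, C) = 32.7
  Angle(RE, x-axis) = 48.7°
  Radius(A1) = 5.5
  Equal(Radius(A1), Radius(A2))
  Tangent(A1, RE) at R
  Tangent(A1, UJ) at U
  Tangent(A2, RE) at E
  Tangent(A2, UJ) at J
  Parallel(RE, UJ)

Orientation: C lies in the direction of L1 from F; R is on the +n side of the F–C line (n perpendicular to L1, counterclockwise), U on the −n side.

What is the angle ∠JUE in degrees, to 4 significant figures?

18.59°

The slot axis is L1's direction at 48.7°, so u = (cos 48.7°, sin 48.7°) = (0.6600, 0.7513) and n = (−sin 48.7°, cos 48.7°) = (-0.7513, 0.6600). F is at the origin and C lies 32.7 along u from F, so C = 32.7·u = (21.58, 24.57). Tangency of A1 to both parallel lines with radius 5.5 puts R and U at F ± 5.5·n: R = (-4.132, 3.630), U = (4.132, -3.630). Equal radii place E and J the same way about C: E = C + 5.5·n = (17.45, 28.20), J = C − 5.5·n = (25.71, 20.94). Then cos ∠JUE = UJ·UE / (|UJ||UE|), giving 18.59°.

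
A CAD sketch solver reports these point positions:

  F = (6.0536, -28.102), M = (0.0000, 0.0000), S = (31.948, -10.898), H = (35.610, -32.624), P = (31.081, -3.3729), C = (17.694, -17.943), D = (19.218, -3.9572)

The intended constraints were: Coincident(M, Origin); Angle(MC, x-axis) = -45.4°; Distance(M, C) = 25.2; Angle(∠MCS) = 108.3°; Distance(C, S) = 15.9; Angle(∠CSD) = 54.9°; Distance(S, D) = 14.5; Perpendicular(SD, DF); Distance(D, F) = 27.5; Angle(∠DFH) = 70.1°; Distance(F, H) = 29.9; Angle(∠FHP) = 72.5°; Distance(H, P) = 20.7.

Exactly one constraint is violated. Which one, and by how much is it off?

Distance(H, P) = 20.7 — off by 8.90.

M = (0.00, 0.00) ✓; MC at -45.40° ✓; |MC| = 25.20 ✓; ∠MCS = 108.3° ✓; |CS| = 15.90 ✓; ∠CSD = 54.90° ✓; |SD| = 14.50 ✓; ∠(SD, DF) = 90.00° ✓; |DF| = 27.50 ✓; ∠DFH = 70.10° ✓; |FH| = 29.90 ✓; ∠FHP = 72.50° ✓; |HP| = 29.60 ✗.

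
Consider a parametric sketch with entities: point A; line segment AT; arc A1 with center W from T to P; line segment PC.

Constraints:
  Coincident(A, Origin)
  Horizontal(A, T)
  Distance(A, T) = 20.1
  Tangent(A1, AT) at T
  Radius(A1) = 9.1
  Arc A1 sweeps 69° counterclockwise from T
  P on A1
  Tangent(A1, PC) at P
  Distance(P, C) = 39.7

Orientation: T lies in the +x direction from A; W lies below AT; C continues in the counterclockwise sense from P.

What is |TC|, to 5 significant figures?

48.548

On A1, T sits at bearing 90° from W; a 69° counterclockwise sweep puts P at bearing 159°, so P = W + 9.1·(cos 159°, sin 159°) = (11.604, -5.8389). Tangency of A1 to PC means the radius WP is perpendicular to PC, so PC runs along (−sin 159°, cos 159°); with |PC| = 39.7, C = (-2.6228, -42.902). Then |TC| = |C − T| = 48.548.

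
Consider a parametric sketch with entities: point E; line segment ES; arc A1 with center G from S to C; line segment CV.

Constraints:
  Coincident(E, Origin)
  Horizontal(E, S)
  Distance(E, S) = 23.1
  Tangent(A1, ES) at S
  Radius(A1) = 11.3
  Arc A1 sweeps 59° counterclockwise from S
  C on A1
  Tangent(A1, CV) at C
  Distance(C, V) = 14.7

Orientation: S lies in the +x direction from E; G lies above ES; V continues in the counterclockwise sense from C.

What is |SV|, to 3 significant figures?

25.0

E is at the origin; E and S share the same y with |ES| = 23.1 and S on the +x side, so S = (23.1, 0.00). Since A1 is tangent to ES there, GS ⟂ ES, so G = S + (0, 11.3) = (23.1, 11.3). On A1, S sits at bearing -90° from G; a 59° counterclockwise sweep puts C at bearing -31°, so C = G + 11.3·(cos -31°, sin -31°) = (32.8, 5.48). A1 meets CV tangentially, so GC is at right angles to CV, so CV runs along (−sin -31°, cos -31°); with |CV| = 14.7, V = (40.4, 18.1). Then |SV| = |V − S| = 25.0.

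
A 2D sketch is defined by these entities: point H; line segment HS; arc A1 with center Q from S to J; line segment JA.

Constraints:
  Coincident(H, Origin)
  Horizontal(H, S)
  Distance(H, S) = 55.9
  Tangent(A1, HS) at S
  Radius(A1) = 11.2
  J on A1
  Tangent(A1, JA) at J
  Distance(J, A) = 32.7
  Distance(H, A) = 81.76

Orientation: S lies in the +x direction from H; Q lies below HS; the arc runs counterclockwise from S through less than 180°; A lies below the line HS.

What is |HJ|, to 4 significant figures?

51.15

H is at the origin; HS is horizontal with |HS| = 55.9 and S on the +x side, so S = (55.90, 0.000). Tangency of A1 to HS means the radius QS is perpendicular to HS, so Q = S + (0, -11.2) = (55.90, -11.20). Since QJ ⟂ JA (tangency), |QA| = √(11.2² + 32.7²) = 34.56 regardless of where J sits on A1. So A lies on both circle(H, 81.76) and circle(Q, 34.56); the below-HS intersection is A = (69.57, -42.95). J is the foot of the tangent from A: J = (47.60, -18.72).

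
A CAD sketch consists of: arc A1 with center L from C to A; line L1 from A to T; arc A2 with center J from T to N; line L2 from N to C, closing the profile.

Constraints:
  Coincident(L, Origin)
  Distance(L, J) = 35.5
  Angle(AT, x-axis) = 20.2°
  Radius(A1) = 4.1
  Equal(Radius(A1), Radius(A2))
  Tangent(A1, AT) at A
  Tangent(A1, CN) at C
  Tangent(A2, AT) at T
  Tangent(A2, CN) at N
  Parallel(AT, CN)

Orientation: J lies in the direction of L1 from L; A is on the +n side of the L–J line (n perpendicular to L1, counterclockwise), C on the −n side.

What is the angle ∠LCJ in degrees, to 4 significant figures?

83.41°

The slot axis is L1's direction at 20.2°, so u = (cos 20.2°, sin 20.2°) = (0.9385, 0.3453) and n = (−sin 20.2°, cos 20.2°) = (-0.3453, 0.9385). L is at the origin and J lies 35.5 along u from L, so J = 35.5·u = (33.32, 12.26). Tangency of A1 to both parallel lines with radius 4.1 puts A and C at L ± 4.1·n: A = (-1.416, 3.848), C = (1.416, -3.848). Then cos ∠LCJ = CL·CJ / (|CL||CJ|), giving 83.41°.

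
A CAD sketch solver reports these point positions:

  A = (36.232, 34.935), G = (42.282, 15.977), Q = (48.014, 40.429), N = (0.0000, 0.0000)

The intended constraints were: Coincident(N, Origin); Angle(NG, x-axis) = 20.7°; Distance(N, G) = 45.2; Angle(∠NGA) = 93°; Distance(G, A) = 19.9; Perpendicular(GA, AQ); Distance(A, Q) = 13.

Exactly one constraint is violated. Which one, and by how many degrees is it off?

Perpendicular(GA, AQ) — off by 7.30°.

N = (0.00, 0.00) ✓; NG at 20.70° ✓; |NG| = 45.20 ✓; ∠NGA = 93.00° ✓; |GA| = 19.90 ✓; ∠(GA, AQ) = 82.70° ✗; |AQ| = 13.00 ✓.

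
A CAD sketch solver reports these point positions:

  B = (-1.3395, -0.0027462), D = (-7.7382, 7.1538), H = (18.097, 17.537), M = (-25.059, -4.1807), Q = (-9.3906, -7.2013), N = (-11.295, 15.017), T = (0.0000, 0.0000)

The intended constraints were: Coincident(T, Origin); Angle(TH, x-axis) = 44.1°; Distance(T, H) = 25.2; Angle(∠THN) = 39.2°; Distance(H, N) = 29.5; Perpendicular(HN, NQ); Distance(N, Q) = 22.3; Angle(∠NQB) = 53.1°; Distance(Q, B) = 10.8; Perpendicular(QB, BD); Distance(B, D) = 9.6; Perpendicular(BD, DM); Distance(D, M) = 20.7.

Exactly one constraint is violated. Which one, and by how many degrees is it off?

Perpendicular(BD, DM) — off by 8.60°.

T = (0.00, 0.00) ✓; TH at 44.10° ✓; |TH| = 25.20 ✓; ∠THN = 39.20° ✓; |HN| = 29.50 ✓; ∠(HN, NQ) = 90.00° ✓; |NQ| = 22.30 ✓; ∠NQB = 53.10° ✓; |QB| = 10.80 ✓; ∠(QB, BD) = 90.00° ✓; |BD| = 9.600 ✓; ∠(BD, DM) = 81.40° ✗; |DM| = 20.70 ✓.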